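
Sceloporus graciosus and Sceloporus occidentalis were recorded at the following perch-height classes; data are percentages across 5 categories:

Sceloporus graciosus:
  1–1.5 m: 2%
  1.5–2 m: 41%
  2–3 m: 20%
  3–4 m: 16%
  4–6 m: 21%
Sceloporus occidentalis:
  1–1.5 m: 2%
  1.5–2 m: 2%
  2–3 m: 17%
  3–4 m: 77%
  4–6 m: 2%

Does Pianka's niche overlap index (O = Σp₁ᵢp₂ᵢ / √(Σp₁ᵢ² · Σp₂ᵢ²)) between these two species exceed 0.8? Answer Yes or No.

No

Convert percentages to proportions (divide by 100).
Σ p₁ᵢp₂ᵢ = 0.0004 + 0.0082 + 0.0340 + 0.1232 + 0.0042 = 0.1700
Σp_1ᵢ² = 0.02² + 0.41² + 0.20² + 0.16² + 0.21² = 0.0004 + 0.1681 + 0.0400 + 0.0256 + 0.0441 = 0.2782
Σp_2ᵢ² = 0.02² + 0.02² + 0.17² + 0.77² + 0.02² = 0.0004 + 0.0004 + 0.0289 + 0.5929 + 0.0004 = 0.6230
O = 0.1700 / √(0.2782 × 0.6230) = 0.1700 / 0.41632 = 0.4083
O = 0.4083 < 0.8 → No.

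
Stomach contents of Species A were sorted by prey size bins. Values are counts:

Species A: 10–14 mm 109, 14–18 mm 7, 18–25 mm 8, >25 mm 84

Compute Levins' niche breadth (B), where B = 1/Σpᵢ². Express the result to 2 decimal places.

Proportions for Species A (n=208): 109/208=0.5240, 7/208=0.0337, 8/208=0.0385, 84/208=0.4038
Σpᵢ² = 0.5240² + 0.0337² + 0.0385² + 0.4038² = 0.274576 + 0.001136 + 0.001482 + 0.163054 = 0.440248
B = 1 / 0.440248 = 2.2714

2.27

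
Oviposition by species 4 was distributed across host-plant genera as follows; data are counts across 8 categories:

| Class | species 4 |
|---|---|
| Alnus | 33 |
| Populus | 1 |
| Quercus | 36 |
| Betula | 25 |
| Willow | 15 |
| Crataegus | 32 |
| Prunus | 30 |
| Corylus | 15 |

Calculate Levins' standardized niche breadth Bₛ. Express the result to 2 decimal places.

0.78

Proportions for species 4 (n=187): 33/187=0.1765, 1/187=0.0053, 36/187=0.1925, 25/187=0.1337, 15/187=0.0802, 32/187=0.1711, 30/187=0.1604, 15/187=0.0802
Σpᵢ² = 0.1765² + 0.0053² + 0.1925² + 0.1337² + 0.0802² + 0.1711² + 0.1604² + 0.0802² = 0.031152 + 0.000028 + 0.037056 + 0.017876 + 0.006432 + 0.029275 + 0.025728 + 0.006432 = 0.153979
B = 1 / 0.153979 = 6.4944
Bₛ = (B − 1)/(n − 1) = (6.4944 − 1)/(8 − 1) = 5.4944/7 = 0.7849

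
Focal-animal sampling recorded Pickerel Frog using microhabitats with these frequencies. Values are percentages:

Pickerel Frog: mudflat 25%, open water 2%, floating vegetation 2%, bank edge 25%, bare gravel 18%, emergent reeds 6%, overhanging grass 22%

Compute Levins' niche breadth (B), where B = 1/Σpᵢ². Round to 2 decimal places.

Convert percentages to proportions (divide by 100).
Σpᵢ² = 0.25² + 0.02² + 0.02² + 0.25² + 0.18² + 0.06² + 0.22² = 0.0625 + 0.0004 + 0.0004 + 0.0625 + 0.0324 + 0.0036 + 0.0484 = 0.2102
B = 1 / 0.2102 = 4.7574

4.76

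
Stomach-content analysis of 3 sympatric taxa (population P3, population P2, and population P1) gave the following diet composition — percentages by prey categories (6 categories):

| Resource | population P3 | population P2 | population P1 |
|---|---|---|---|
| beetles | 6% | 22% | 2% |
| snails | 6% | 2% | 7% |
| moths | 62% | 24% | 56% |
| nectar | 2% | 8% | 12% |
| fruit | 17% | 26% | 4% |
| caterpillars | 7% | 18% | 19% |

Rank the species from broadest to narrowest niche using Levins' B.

population P2 > population P1 > population P3

Convert percentages to proportions (divide by 100).
Σp_P3ᵢ² = 0.06² + 0.06² + 0.62² + 0.02² + 0.17² + 0.07² = 0.0036 + 0.0036 + 0.3844 + 0.0004 + 0.0289 + 0.0049 = 0.4258
B_P3 = 1 / 0.4258 = 2.3485
Σp_P2ᵢ² = 0.22² + 0.02² + 0.24² + 0.08² + 0.26² + 0.18² = 0.0484 + 0.0004 + 0.0576 + 0.0064 + 0.0676 + 0.0324 = 0.2128
B_P2 = 1 / 0.2128 = 4.6992
Σp_P1ᵢ² = 0.02² + 0.07² + 0.56² + 0.12² + 0.04² + 0.19² = 0.0004 + 0.0049 + 0.3136 + 0.0144 + 0.0016 + 0.0361 = 0.3710
B_P1 = 1 / 0.3710 = 2.6954
Ranking by B (broadest → narrowest): population P2 (4.70) > population P1 (2.70) > population P3 (2.35)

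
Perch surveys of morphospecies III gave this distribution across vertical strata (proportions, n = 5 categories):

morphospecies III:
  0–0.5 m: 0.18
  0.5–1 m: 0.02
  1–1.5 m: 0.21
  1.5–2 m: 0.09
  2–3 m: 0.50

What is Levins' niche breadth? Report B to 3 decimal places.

Σpᵢ² = 0.18² + 0.02² + 0.21² + 0.09² + 0.50² = 0.0324 + 0.0004 + 0.0441 + 0.0081 + 0.2500 = 0.3350
B = 1 / 0.3350 = 2.98507

2.985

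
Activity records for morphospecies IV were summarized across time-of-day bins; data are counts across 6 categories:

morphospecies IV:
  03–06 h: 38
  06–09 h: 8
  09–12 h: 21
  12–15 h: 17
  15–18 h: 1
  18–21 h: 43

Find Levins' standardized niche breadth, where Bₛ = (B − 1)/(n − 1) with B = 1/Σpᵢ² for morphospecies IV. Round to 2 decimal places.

0.60

Proportions for morphospecies IV (n=128): 38/128=0.2969, 8/128=0.0625, 21/128=0.1641, 17/128=0.1328, 1/128=0.0078, 43/128=0.3359
Σpᵢ² = 0.2969² + 0.0625² + 0.1641² + 0.1328² + 0.0078² + 0.3359² = 0.088150 + 0.003906 + 0.026929 + 0.017636 + 0.000061 + 0.112829 = 0.249511
B = 1 / 0.249511 = 4.0078
Bₛ = (B − 1)/(n − 1) = (4.0078 − 1)/(6 − 1) = 3.0078/5 = 0.6016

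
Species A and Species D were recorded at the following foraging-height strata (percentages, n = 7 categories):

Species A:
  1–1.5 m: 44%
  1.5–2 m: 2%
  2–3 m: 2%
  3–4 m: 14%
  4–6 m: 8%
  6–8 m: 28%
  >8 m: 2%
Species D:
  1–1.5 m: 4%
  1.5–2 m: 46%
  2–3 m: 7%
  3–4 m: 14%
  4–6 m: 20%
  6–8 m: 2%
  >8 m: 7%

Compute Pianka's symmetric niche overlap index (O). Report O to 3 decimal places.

0.243

Convert percentages to proportions (divide by 100).
Σ p₁ᵢp₂ᵢ = 0.0176 + 0.0092 + 0.0014 + 0.0196 + 0.0160 + 0.0056 + 0.0014 = 0.0708
Σp_1ᵢ² = 0.44² + 0.02² + 0.02² + 0.14² + 0.08² + 0.28² + 0.02² = 0.1936 + 0.0004 + 0.0004 + 0.0196 + 0.0064 + 0.0784 + 0.0004 = 0.2992
Σp_2ᵢ² = 0.04² + 0.46² + 0.07² + 0.14² + 0.20² + 0.02² + 0.07² = 0.0016 + 0.2116 + 0.0049 + 0.0196 + 0.0400 + 0.0004 + 0.0049 = 0.2830
O = 0.0708 / √(0.2992 × 0.2830) = 0.0708 / 0.290987 = 0.24331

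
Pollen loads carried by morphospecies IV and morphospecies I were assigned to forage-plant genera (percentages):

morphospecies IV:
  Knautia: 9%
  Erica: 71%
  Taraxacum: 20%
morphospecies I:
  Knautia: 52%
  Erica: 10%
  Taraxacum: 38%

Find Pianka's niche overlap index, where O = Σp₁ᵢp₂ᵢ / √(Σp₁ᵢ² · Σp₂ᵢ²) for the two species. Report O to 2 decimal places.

Convert percentages to proportions (divide by 100).
Σ p₁ᵢp₂ᵢ = 0.0468 + 0.0710 + 0.0760 = 0.1938
Σp_1ᵢ² = 0.09² + 0.71² + 0.20² = 0.0081 + 0.5041 + 0.0400 = 0.5522
Σp_2ᵢ² = 0.52² + 0.10² + 0.38² = 0.2704 + 0.0100 + 0.1444 = 0.4248
O = 0.1938 / √(0.5522 × 0.4248) = 0.1938 / 0.48433 = 0.4001

0.40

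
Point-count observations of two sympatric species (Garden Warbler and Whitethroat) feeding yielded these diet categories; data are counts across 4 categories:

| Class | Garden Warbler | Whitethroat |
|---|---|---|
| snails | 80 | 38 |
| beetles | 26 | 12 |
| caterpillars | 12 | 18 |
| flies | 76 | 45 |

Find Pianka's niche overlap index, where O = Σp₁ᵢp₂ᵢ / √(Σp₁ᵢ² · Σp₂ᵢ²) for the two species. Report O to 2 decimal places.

0.98

Proportions for Garden Warbler (n=194): 80/194=0.4124, 26/194=0.1340, 12/194=0.0619, 76/194=0.3918
Proportions for Whitethroat (n=113): 38/113=0.3363, 12/113=0.1062, 18/113=0.1593, 45/113=0.3982
Σ p₁ᵢp₂ᵢ = 0.138690 + 0.014231 + 0.009861 + 0.156015 = 0.318797
Σp_1ᵢ² = 0.4124² + 0.1340² + 0.0619² + 0.3918² = 0.170074 + 0.017956 + 0.003832 + 0.153507 = 0.345369
Σp_2ᵢ² = 0.3363² + 0.1062² + 0.1593² + 0.3982² = 0.113098 + 0.011278 + 0.025376 + 0.158563 = 0.308315
O = 0.318797 / √(0.345369 × 0.308315) = 0.318797 / 0.3263165 = 0.9770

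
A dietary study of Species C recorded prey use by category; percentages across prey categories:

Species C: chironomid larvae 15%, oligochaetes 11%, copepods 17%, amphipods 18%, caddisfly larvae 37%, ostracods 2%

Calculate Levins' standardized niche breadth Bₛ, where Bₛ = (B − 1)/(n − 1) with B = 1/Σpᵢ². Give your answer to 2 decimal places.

Convert percentages to proportions (divide by 100).
Σpᵢ² = 0.15² + 0.11² + 0.17² + 0.18² + 0.37² + 0.02² = 0.0225 + 0.0121 + 0.0289 + 0.0324 + 0.1369 + 0.0004 = 0.2332
B = 1 / 0.2332 = 4.2882
Bₛ = (B − 1)/(n − 1) = (4.2882 − 1)/(6 − 1) = 3.2882/5 = 0.6576

0.66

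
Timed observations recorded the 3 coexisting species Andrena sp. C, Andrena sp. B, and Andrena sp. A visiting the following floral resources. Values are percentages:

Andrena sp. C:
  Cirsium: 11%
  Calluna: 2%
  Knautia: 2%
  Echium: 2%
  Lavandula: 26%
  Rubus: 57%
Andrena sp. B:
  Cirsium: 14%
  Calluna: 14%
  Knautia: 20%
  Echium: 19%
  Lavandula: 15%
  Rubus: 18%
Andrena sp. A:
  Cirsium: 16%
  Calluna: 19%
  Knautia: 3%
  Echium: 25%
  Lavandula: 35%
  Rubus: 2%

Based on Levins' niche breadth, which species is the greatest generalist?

Convert percentages to proportions (divide by 100).
Σp_Cᵢ² = 0.11² + 0.02² + 0.02² + 0.02² + 0.26² + 0.57² = 0.0121 + 0.0004 + 0.0004 + 0.0004 + 0.0676 + 0.3249 = 0.4058
B_C = 1 / 0.4058 = 2.4643
Σp_Bᵢ² = 0.14² + 0.14² + 0.20² + 0.19² + 0.15² + 0.18² = 0.0196 + 0.0196 + 0.0400 + 0.0361 + 0.0225 + 0.0324 = 0.1702
B_B = 1 / 0.1702 = 5.8754
Σp_Aᵢ² = 0.16² + 0.19² + 0.03² + 0.25² + 0.35² + 0.02² = 0.0256 + 0.0361 + 0.0009 + 0.0625 + 0.1225 + 0.0004 = 0.2480
B_A = 1 / 0.2480 = 4.0323
Highest B → broadest niche (most generalist): Andrena sp. B (B = 5.88).

Andrena sp. B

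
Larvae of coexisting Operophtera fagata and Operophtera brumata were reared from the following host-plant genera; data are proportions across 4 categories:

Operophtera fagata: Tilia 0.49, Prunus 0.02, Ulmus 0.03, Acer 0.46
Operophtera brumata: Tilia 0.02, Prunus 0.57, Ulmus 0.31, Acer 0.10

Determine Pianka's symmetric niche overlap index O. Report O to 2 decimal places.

0.17

Σ p₁ᵢp₂ᵢ = 0.0098 + 0.0114 + 0.0093 + 0.0460 = 0.0765
Σp_1ᵢ² = 0.49² + 0.02² + 0.03² + 0.46² = 0.2401 + 0.0004 + 0.0009 + 0.2116 = 0.4530
Σp_2ᵢ² = 0.02² + 0.57² + 0.31² + 0.10² = 0.0004 + 0.3249 + 0.0961 + 0.0100 = 0.4314
O = 0.0765 / √(0.4530 × 0.4314) = 0.0765 / 0.44207 = 0.1730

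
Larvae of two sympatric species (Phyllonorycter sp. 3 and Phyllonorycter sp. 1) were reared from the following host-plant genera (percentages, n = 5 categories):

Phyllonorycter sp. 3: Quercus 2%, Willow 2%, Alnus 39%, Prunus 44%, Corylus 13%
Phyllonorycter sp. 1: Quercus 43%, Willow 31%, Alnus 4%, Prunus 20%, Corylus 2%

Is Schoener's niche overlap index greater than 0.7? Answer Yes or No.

Convert percentages to proportions (divide by 100).
Σ|p₁ᵢ − p₂ᵢ| = 0.41 + 0.29 + 0.35 + 0.24 + 0.11 = 1.40
D = 1 − ½ × 1.40 = 1 − 0.700 = 0.3000
D = 0.3000 < 0.7 → No.

No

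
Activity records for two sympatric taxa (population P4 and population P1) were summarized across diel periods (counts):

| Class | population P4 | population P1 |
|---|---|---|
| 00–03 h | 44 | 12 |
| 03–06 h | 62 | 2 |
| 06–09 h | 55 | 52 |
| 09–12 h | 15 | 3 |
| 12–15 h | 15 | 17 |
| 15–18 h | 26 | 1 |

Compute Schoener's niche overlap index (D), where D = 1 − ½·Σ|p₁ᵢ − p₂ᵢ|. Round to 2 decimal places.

0.53

Proportions for population P4 (n=217): 44/217=0.2028, 62/217=0.2857, 55/217=0.2535, 15/217=0.0691, 15/217=0.0691, 26/217=0.1198
Proportions for population P1 (n=87): 12/87=0.1379, 2/87=0.0230, 52/87=0.5977, 3/87=0.0345, 17/87=0.1954, 1/87=0.0115
Σ|p₁ᵢ − p₂ᵢ| = 0.0649 + 0.2627 + 0.3442 + 0.0346 + 0.1263 + 0.1083 = 0.9410
D = 1 − ½ × 0.9410 = 1 − 0.47050 = 0.52950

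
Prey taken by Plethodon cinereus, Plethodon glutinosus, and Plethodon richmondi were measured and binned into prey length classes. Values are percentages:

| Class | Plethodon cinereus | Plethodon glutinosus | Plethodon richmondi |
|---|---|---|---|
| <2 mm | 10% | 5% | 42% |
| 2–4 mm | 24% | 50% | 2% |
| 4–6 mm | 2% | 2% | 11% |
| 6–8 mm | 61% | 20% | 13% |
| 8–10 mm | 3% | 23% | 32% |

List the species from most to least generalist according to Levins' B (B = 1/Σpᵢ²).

Convert percentages to proportions (divide by 100).
Σp_cineᵢ² = 0.10² + 0.24² + 0.02² + 0.61² + 0.03² = 0.0100 + 0.0576 + 0.0004 + 0.3721 + 0.0009 = 0.4410
B_cine = 1 / 0.4410 = 2.2676
Σp_glutᵢ² = 0.05² + 0.50² + 0.02² + 0.20² + 0.23² = 0.0025 + 0.2500 + 0.0004 + 0.0400 + 0.0529 = 0.3458
B_glut = 1 / 0.3458 = 2.8918
Σp_richᵢ² = 0.42² + 0.02² + 0.11² + 0.13² + 0.32² = 0.1764 + 0.0004 + 0.0121 + 0.0169 + 0.1024 = 0.3082
B_rich = 1 / 0.3082 = 3.2446
Ranking by B (broadest → narrowest): Plethodon richmondi (3.24) > Plethodon glutinosus (2.89) > Plethodon cinereus (2.27)

Plethodon richmondi > Plethodon glutinosus > Plethodon cinereus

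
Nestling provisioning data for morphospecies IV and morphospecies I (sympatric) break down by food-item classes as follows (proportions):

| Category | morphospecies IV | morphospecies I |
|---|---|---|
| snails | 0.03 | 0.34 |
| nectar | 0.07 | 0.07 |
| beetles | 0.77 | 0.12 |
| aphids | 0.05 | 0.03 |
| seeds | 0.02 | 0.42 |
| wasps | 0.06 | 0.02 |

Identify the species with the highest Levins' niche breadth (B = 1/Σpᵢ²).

Σp_IVᵢ² = 0.03² + 0.07² + 0.77² + 0.05² + 0.02² + 0.06² = 0.0009 + 0.0049 + 0.5929 + 0.0025 + 0.0004 + 0.0036 = 0.6052
B_IV = 1 / 0.6052 = 1.6523
Σp_Iᵢ² = 0.34² + 0.07² + 0.12² + 0.03² + 0.42² + 0.02² = 0.1156 + 0.0049 + 0.0144 + 0.0009 + 0.1764 + 0.0004 = 0.3126
B_I = 1 / 0.3126 = 3.1990
Highest B → broadest niche (most generalist): morphospecies I (B = 3.20).

morphospecies I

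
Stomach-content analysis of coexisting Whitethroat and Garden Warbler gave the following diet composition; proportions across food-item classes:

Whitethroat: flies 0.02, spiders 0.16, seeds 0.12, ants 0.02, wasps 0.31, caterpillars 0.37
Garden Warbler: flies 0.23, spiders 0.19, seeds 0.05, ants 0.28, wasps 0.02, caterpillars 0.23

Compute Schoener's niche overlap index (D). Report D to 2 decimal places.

Σ|p₁ᵢ − p₂ᵢ| = 0.21 + 0.03 + 0.07 + 0.26 + 0.29 + 0.14 = 1.00
D = 1 − ½ × 1.00 = 1 − 0.500 = 0.5000

0.50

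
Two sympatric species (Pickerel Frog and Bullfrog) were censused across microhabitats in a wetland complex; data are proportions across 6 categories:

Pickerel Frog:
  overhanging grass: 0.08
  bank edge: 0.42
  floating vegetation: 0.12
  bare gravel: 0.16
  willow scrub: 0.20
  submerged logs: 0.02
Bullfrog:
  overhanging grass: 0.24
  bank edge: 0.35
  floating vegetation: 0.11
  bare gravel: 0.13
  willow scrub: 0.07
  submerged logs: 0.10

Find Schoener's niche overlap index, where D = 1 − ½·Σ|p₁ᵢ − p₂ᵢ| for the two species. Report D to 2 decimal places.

Σ|p₁ᵢ − p₂ᵢ| = 0.16 + 0.07 + 0.01 + 0.03 + 0.13 + 0.08 = 0.48
D = 1 − ½ × 0.48 = 1 − 0.240 = 0.7600

0.76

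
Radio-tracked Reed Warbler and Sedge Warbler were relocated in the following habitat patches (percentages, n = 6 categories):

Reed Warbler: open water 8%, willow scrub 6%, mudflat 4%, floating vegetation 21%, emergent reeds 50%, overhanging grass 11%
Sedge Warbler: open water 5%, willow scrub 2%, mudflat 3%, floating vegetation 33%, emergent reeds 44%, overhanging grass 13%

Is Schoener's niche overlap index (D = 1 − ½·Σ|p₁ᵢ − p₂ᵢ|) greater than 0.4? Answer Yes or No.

Yes

Convert percentages to proportions (divide by 100).
Σ|p₁ᵢ − p₂ᵢ| = 0.03 + 0.04 + 0.01 + 0.12 + 0.06 + 0.02 = 0.28
D = 1 − ½ × 0.28 = 1 − 0.140 = 0.8600
D = 0.8600 > 0.4 → Yes.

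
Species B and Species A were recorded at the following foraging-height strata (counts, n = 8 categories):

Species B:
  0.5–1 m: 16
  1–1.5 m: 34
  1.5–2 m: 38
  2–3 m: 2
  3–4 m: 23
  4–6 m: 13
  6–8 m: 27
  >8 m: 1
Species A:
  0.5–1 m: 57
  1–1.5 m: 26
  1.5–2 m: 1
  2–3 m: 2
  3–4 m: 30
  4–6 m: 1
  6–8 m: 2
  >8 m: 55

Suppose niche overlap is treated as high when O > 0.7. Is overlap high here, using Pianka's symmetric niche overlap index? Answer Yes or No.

Proportions for Species B (n=154): 16/154=0.1039, 34/154=0.2208, 38/154=0.2468, 2/154=0.0130, 23/154=0.1494, 13/154=0.0844, 27/154=0.1753, 1/154=0.0065
Proportions for Species A (n=174): 57/174=0.3276, 26/174=0.1494, 1/174=0.0057, 2/174=0.0115, 30/174=0.1724, 1/174=0.0057, 2/174=0.0115, 55/174=0.3161
Σ p₁ᵢp₂ᵢ = 0.034038 + 0.032988 + 0.001407 + 0.000150 + 0.025757 + 0.000481 + 0.002016 + 0.002055 = 0.098892
Σp_1ᵢ² = 0.1039² + 0.2208² + 0.2468² + 0.0130² + 0.1494² + 0.0844² + 0.1753² + 0.0065² = 0.010795 + 0.048753 + 0.060910 + 0.000169 + 0.022320 + 0.007123 + 0.030730 + 0.000042 = 0.180842
Σp_2ᵢ² = 0.3276² + 0.1494² + 0.0057² + 0.0115² + 0.1724² + 0.0057² + 0.0115² + 0.3161² = 0.107322 + 0.022320 + 0.000032 + 0.000132 + 0.029722 + 0.000032 + 0.000132 + 0.099919 = 0.259611
O = 0.098892 / √(0.180842 × 0.259611) = 0.098892 / 0.2166762 = 0.4564
O = 0.4564 < 0.7 → No.

No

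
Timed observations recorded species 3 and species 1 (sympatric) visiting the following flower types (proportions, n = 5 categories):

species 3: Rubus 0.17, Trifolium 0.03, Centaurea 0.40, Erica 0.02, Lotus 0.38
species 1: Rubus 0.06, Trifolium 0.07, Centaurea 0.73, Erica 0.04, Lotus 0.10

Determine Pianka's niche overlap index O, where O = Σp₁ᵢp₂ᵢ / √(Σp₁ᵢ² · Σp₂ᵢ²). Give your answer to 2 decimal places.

0.80

Σ p₁ᵢp₂ᵢ = 0.0102 + 0.0021 + 0.2920 + 0.0008 + 0.0380 = 0.3431
Σp_1ᵢ² = 0.17² + 0.03² + 0.40² + 0.02² + 0.38² = 0.0289 + 0.0009 + 0.1600 + 0.0004 + 0.1444 = 0.3346
Σp_2ᵢ² = 0.06² + 0.07² + 0.73² + 0.04² + 0.10² = 0.0036 + 0.0049 + 0.5329 + 0.0016 + 0.0100 = 0.5530
O = 0.3431 / √(0.3346 × 0.5530) = 0.3431 / 0.43016 = 0.7976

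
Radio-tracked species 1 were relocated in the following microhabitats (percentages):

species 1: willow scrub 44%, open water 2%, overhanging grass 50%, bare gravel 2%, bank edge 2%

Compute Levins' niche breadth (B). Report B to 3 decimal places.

Convert percentages to proportions (divide by 100).
Σpᵢ² = 0.44² + 0.02² + 0.50² + 0.02² + 0.02² = 0.1936 + 0.0004 + 0.2500 + 0.0004 + 0.0004 = 0.4448
B = 1 / 0.4448 = 2.24820

2.248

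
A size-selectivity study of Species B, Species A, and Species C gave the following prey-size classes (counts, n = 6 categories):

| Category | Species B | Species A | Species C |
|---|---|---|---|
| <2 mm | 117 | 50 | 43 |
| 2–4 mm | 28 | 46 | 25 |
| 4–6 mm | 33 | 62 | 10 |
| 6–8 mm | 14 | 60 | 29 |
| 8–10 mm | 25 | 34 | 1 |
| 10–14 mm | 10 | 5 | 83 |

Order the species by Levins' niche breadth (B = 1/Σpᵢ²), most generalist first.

Species A > Species C > Species B

Proportions for Species B (n=227): 117/227=0.5154, 28/227=0.1233, 33/227=0.1454, 14/227=0.0617, 25/227=0.1101, 10/227=0.0441
Proportions for Species A (n=257): 50/257=0.1946, 46/257=0.1790, 62/257=0.2412, 60/257=0.2335, 34/257=0.1323, 5/257=0.0195
Proportions for Species C (n=191): 43/191=0.2251, 25/191=0.1309, 10/191=0.0524, 29/191=0.1518, 1/191=0.0052, 83/191=0.4346
Σp_Bᵢ² = 0.5154² + 0.1233² + 0.1454² + 0.0617² + 0.1101² + 0.0441² = 0.265637 + 0.015203 + 0.021141 + 0.003807 + 0.012122 + 0.001945 = 0.319855
B_B = 1 / 0.319855 = 3.1264
Σp_Aᵢ² = 0.1946² + 0.1790² + 0.2412² + 0.2335² + 0.1323² + 0.0195² = 0.037869 + 0.032041 + 0.058177 + 0.054522 + 0.017503 + 0.000380 = 0.200492
B_A = 1 / 0.200492 = 4.9877
Σp_Cᵢ² = 0.2251² + 0.1309² + 0.0524² + 0.1518² + 0.0052² + 0.4346² = 0.050670 + 0.017135 + 0.002746 + 0.023043 + 0.000027 + 0.188877 = 0.282498
B_C = 1 / 0.282498 = 3.5398
Ranking by B (broadest → narrowest): Species A (4.99) > Species C (3.54) > Species B (3.13)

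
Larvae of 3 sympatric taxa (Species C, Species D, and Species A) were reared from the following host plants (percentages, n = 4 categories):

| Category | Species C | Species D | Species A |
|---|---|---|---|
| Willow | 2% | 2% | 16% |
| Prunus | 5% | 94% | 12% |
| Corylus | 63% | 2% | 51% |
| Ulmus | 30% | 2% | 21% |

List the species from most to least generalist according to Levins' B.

Species A > Species C > Species D

Convert percentages to proportions (divide by 100).
Σp_Cᵢ² = 0.02² + 0.05² + 0.63² + 0.30² = 0.0004 + 0.0025 + 0.3969 + 0.0900 = 0.4898
B_C = 1 / 0.4898 = 2.0416
Σp_Dᵢ² = 0.02² + 0.94² + 0.02² + 0.02² = 0.0004 + 0.8836 + 0.0004 + 0.0004 = 0.8848
B_D = 1 / 0.8848 = 1.1302
Σp_Aᵢ² = 0.16² + 0.12² + 0.51² + 0.21² = 0.0256 + 0.0144 + 0.2601 + 0.0441 = 0.3442
B_A = 1 / 0.3442 = 2.9053
Ranking by B (broadest → narrowest): Species A (2.91) > Species C (2.04) > Species D (1.13)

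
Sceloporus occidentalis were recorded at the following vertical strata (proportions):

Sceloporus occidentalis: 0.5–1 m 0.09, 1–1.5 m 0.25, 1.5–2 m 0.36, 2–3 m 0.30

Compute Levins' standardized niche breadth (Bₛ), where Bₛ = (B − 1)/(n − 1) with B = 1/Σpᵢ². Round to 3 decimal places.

Σpᵢ² = 0.09² + 0.25² + 0.36² + 0.30² = 0.0081 + 0.0625 + 0.1296 + 0.0900 = 0.2902
B = 1 / 0.2902 = 3.44590
Bₛ = (B − 1)/(n − 1) = (3.44590 − 1)/(4 − 1) = 2.44590/3 = 0.81530

0.815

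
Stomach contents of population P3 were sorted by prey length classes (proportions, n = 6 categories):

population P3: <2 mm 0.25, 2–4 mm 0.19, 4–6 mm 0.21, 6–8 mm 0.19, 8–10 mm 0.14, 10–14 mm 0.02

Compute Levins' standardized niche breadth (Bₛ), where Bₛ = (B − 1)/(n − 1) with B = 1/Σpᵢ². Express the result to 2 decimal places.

0.81

Σpᵢ² = 0.25² + 0.19² + 0.21² + 0.19² + 0.14² + 0.02² = 0.0625 + 0.0361 + 0.0441 + 0.0361 + 0.0196 + 0.0004 = 0.1988
B = 1 / 0.1988 = 5.0302
Bₛ = (B − 1)/(n − 1) = (5.0302 − 1)/(6 − 1) = 4.0302/5 = 0.8060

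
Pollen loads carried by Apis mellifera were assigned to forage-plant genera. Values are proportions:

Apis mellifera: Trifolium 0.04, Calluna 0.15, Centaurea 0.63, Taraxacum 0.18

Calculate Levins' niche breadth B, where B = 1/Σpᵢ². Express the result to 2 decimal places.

Σpᵢ² = 0.04² + 0.15² + 0.63² + 0.18² = 0.0016 + 0.0225 + 0.3969 + 0.0324 = 0.4534
B = 1 / 0.4534 = 2.2056

2.21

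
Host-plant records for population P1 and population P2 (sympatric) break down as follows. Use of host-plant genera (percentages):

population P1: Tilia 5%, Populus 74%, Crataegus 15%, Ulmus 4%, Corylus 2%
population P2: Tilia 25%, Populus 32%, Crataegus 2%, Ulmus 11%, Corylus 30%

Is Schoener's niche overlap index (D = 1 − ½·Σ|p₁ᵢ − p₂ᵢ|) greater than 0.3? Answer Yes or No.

Yes

Convert percentages to proportions (divide by 100).
Σ|p₁ᵢ − p₂ᵢ| = 0.20 + 0.42 + 0.13 + 0.07 + 0.28 = 1.10
D = 1 − ½ × 1.10 = 1 − 0.550 = 0.4500
D = 0.4500 > 0.3 → Yes.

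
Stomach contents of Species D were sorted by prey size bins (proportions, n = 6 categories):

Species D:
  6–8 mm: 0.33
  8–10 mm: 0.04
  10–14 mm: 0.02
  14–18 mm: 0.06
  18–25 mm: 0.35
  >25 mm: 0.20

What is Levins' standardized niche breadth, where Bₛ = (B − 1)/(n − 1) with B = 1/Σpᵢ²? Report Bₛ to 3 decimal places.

Σpᵢ² = 0.33² + 0.04² + 0.02² + 0.06² + 0.35² + 0.20² = 0.1089 + 0.0016 + 0.0004 + 0.0036 + 0.1225 + 0.0400 = 0.2770
B = 1 / 0.2770 = 3.61011
Bₛ = (B − 1)/(n − 1) = (3.61011 − 1)/(6 − 1) = 2.61011/5 = 0.52202

0.522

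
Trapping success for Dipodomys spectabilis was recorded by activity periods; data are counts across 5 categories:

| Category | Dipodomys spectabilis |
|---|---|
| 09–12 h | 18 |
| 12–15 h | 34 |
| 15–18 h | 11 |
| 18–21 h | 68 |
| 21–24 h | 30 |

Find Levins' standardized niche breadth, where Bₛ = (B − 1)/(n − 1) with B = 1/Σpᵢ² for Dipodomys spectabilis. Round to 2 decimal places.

Proportions for Dipodomys spectabilis (n=161): 18/161=0.1118, 34/161=0.2112, 11/161=0.0683, 68/161=0.4224, 30/161=0.1863
Σpᵢ² = 0.1118² + 0.2112² + 0.0683² + 0.4224² + 0.1863² = 0.012499 + 0.044605 + 0.004665 + 0.178422 + 0.034708 = 0.274899
B = 1 / 0.274899 = 3.6377
Bₛ = (B − 1)/(n − 1) = (3.6377 − 1)/(5 − 1) = 2.6377/4 = 0.6594

0.66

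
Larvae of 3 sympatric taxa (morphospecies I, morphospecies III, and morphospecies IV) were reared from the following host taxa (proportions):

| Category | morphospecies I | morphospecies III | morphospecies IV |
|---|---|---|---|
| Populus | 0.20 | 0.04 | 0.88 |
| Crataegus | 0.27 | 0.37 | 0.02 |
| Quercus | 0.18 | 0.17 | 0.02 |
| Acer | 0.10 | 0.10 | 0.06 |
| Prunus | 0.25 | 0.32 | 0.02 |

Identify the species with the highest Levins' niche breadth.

Σp_Iᵢ² = 0.20² + 0.27² + 0.18² + 0.10² + 0.25² = 0.0400 + 0.0729 + 0.0324 + 0.0100 + 0.0625 = 0.2178
B_I = 1 / 0.2178 = 4.5914
Σp_IIIᵢ² = 0.04² + 0.37² + 0.17² + 0.10² + 0.32² = 0.0016 + 0.1369 + 0.0289 + 0.0100 + 0.1024 = 0.2798
B_III = 1 / 0.2798 = 3.5740
Σp_IVᵢ² = 0.88² + 0.02² + 0.02² + 0.06² + 0.02² = 0.7744 + 0.0004 + 0.0004 + 0.0036 + 0.0004 = 0.7792
B_IV = 1 / 0.7792 = 1.2834
Highest B → broadest niche (most generalist): morphospecies I (B = 4.59).

morphospecies I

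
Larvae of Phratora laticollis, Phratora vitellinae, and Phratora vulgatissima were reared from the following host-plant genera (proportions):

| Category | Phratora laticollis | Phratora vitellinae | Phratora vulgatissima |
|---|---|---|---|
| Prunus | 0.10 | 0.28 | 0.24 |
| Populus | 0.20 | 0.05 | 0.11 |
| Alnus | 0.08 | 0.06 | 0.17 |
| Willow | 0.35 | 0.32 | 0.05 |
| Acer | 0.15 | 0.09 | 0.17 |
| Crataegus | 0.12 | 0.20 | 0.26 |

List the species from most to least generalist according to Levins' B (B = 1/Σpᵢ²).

Σp_latiᵢ² = 0.10² + 0.20² + 0.08² + 0.35² + 0.15² + 0.12² = 0.0100 + 0.0400 + 0.0064 + 0.1225 + 0.0225 + 0.0144 = 0.2158
B_lati = 1 / 0.2158 = 4.6339
Σp_viteᵢ² = 0.28² + 0.05² + 0.06² + 0.32² + 0.09² + 0.20² = 0.0784 + 0.0025 + 0.0036 + 0.1024 + 0.0081 + 0.0400 = 0.2350
B_vite = 1 / 0.2350 = 4.2553
Σp_vulgᵢ² = 0.24² + 0.11² + 0.17² + 0.05² + 0.17² + 0.26² = 0.0576 + 0.0121 + 0.0289 + 0.0025 + 0.0289 + 0.0676 = 0.1976
B_vulg = 1 / 0.1976 = 5.0607
Ranking by B (broadest → narrowest): Phratora vulgatissima (5.06) > Phratora laticollis (4.63) > Phratora vitellinae (4.26)

Phratora vulgatissima > Phratora laticollis > Phratora vitellinae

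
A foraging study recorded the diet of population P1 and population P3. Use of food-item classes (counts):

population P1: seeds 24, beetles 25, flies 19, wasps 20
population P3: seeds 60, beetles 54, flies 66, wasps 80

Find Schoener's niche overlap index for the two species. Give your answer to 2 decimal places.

Proportions for population P1 (n=88): 24/88=0.2727, 25/88=0.2841, 19/88=0.2159, 20/88=0.2273
Proportions for population P3 (n=260): 60/260=0.2308, 54/260=0.2077, 66/260=0.2538, 80/260=0.3077
Σ|p₁ᵢ − p₂ᵢ| = 0.0419 + 0.0764 + 0.0379 + 0.0804 = 0.2366
D = 1 − ½ × 0.2366 = 1 − 0.11830 = 0.88170

0.88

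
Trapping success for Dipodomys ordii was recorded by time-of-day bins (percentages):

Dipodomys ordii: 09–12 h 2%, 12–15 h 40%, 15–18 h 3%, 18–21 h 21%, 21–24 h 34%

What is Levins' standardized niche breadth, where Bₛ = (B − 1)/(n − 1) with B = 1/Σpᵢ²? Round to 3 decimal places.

0.529

Convert percentages to proportions (divide by 100).
Σpᵢ² = 0.02² + 0.40² + 0.03² + 0.21² + 0.34² = 0.0004 + 0.1600 + 0.0009 + 0.0441 + 0.1156 = 0.3210
B = 1 / 0.3210 = 3.11526
Bₛ = (B − 1)/(n − 1) = (3.11526 − 1)/(5 − 1) = 2.11526/4 = 0.52882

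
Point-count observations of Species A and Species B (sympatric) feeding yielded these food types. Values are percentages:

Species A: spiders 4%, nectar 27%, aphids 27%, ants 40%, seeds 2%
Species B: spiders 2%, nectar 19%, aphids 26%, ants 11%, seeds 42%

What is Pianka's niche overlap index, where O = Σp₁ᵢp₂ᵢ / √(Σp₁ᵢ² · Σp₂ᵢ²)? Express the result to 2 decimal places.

0.58

Convert percentages to proportions (divide by 100).
Σ p₁ᵢp₂ᵢ = 0.0008 + 0.0513 + 0.0702 + 0.0440 + 0.0084 = 0.1747
Σp_1ᵢ² = 0.04² + 0.27² + 0.27² + 0.40² + 0.02² = 0.0016 + 0.0729 + 0.0729 + 0.1600 + 0.0004 = 0.3078
Σp_2ᵢ² = 0.02² + 0.19² + 0.26² + 0.11² + 0.42² = 0.0004 + 0.0361 + 0.0676 + 0.0121 + 0.1764 = 0.2926
O = 0.1747 / √(0.3078 × 0.2926) = 0.1747 / 0.30010 = 0.5821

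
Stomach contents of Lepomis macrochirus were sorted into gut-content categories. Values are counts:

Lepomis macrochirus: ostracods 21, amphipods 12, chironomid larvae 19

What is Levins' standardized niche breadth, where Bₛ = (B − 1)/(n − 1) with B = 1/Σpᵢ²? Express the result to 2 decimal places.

0.93

Proportions for Lepomis macrochirus (n=52): 21/52=0.4038, 12/52=0.2308, 19/52=0.3654
Σpᵢ² = 0.4038² + 0.2308² + 0.3654² = 0.163054 + 0.053269 + 0.133517 = 0.349840
B = 1 / 0.349840 = 2.8584
Bₛ = (B − 1)/(n − 1) = (2.8584 − 1)/(3 − 1) = 1.8584/2 = 0.9292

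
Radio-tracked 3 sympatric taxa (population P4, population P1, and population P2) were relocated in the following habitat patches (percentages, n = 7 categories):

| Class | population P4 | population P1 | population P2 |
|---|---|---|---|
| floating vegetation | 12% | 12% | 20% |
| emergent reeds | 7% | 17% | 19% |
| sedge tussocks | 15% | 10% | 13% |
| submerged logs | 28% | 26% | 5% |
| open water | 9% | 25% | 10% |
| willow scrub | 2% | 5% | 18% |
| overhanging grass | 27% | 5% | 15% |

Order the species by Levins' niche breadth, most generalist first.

population P2 > population P1 > population P4

Convert percentages to proportions (divide by 100).
Σp_P4ᵢ² = 0.12² + 0.07² + 0.15² + 0.28² + 0.09² + 0.02² + 0.27² = 0.0144 + 0.0049 + 0.0225 + 0.0784 + 0.0081 + 0.0004 + 0.0729 = 0.2016
B_P4 = 1 / 0.2016 = 4.9603
Σp_P1ᵢ² = 0.12² + 0.17² + 0.10² + 0.26² + 0.25² + 0.05² + 0.05² = 0.0144 + 0.0289 + 0.0100 + 0.0676 + 0.0625 + 0.0025 + 0.0025 = 0.1884
B_P1 = 1 / 0.1884 = 5.3079
Σp_P2ᵢ² = 0.20² + 0.19² + 0.13² + 0.05² + 0.10² + 0.18² + 0.15² = 0.0400 + 0.0361 + 0.0169 + 0.0025 + 0.0100 + 0.0324 + 0.0225 = 0.1604
B_P2 = 1 / 0.1604 = 6.2344
Ranking by B (broadest → narrowest): population P2 (6.23) > population P1 (5.31) > population P4 (4.96)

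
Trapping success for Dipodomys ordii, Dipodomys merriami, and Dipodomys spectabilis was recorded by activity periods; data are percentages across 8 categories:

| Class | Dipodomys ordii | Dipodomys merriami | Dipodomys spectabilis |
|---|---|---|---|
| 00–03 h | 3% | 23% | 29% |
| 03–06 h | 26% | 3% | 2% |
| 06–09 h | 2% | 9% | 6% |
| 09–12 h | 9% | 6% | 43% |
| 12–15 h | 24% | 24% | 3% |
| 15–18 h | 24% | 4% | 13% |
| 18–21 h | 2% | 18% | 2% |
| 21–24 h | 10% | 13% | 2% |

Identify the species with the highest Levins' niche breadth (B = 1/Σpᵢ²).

Dipodomys merriami

Convert percentages to proportions (divide by 100).
Σp_ordiᵢ² = 0.03² + 0.26² + 0.02² + 0.09² + 0.24² + 0.24² + 0.02² + 0.10² = 0.0009 + 0.0676 + 0.0004 + 0.0081 + 0.0576 + 0.0576 + 0.0004 + 0.0100 = 0.2026
B_ordi = 1 / 0.2026 = 4.9358
Σp_merrᵢ² = 0.23² + 0.03² + 0.09² + 0.06² + 0.24² + 0.04² + 0.18² + 0.13² = 0.0529 + 0.0009 + 0.0081 + 0.0036 + 0.0576 + 0.0016 + 0.0324 + 0.0169 = 0.1740
B_merr = 1 / 0.1740 = 5.7471
Σp_specᵢ² = 0.29² + 0.02² + 0.06² + 0.43² + 0.03² + 0.13² + 0.02² + 0.02² = 0.0841 + 0.0004 + 0.0036 + 0.1849 + 0.0009 + 0.0169 + 0.0004 + 0.0004 = 0.2916
B_spec = 1 / 0.2916 = 3.4294
Highest B → broadest niche (most generalist): Dipodomys merriami (B = 5.75).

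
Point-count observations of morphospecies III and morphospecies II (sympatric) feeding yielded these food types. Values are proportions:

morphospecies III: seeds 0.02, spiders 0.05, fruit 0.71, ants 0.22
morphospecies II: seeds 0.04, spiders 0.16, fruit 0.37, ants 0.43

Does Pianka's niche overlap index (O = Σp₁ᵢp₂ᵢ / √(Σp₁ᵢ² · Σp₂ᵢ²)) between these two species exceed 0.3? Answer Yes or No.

Σ p₁ᵢp₂ᵢ = 0.0008 + 0.0080 + 0.2627 + 0.0946 = 0.3661
Σp_1ᵢ² = 0.02² + 0.05² + 0.71² + 0.22² = 0.0004 + 0.0025 + 0.5041 + 0.0484 = 0.5554
Σp_2ᵢ² = 0.04² + 0.16² + 0.37² + 0.43² = 0.0016 + 0.0256 + 0.1369 + 0.1849 = 0.3490
O = 0.3661 / √(0.5554 × 0.3490) = 0.3661 / 0.44027 = 0.8315
O = 0.8315 > 0.3 → Yes.

Yes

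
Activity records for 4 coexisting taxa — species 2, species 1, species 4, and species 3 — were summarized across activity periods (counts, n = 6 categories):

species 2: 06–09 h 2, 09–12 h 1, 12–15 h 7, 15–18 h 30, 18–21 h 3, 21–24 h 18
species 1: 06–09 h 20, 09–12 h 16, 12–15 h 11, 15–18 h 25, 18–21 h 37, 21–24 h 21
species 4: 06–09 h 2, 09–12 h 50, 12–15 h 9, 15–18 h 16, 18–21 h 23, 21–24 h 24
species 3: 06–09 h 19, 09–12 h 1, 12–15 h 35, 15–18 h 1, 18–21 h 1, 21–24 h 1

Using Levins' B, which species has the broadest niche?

species 1

Proportions for species 2 (n=61): 2/61=0.0328, 1/61=0.0164, 7/61=0.1148, 30/61=0.4918, 3/61=0.0492, 18/61=0.2951
Proportions for species 1 (n=130): 20/130=0.1538, 16/130=0.1231, 11/130=0.0846, 25/130=0.1923, 37/130=0.2846, 21/130=0.1615
Proportions for species 4 (n=124): 2/124=0.0161, 50/124=0.4032, 9/124=0.0726, 16/124=0.1290, 23/124=0.1855, 24/124=0.1935
Proportions for species 3 (n=58): 19/58=0.3276, 1/58=0.0172, 35/58=0.6034, 1/58=0.0172, 1/58=0.0172, 1/58=0.0172
Σp_2ᵢ² = 0.0328² + 0.0164² + 0.1148² + 0.4918² + 0.0492² + 0.2951² = 0.001076 + 0.000269 + 0.013179 + 0.241867 + 0.002421 + 0.087084 = 0.345896
B_2 = 1 / 0.345896 = 2.8910
Σp_1ᵢ² = 0.1538² + 0.1231² + 0.0846² + 0.1923² + 0.2846² + 0.1615² = 0.023654 + 0.015154 + 0.007157 + 0.036979 + 0.080997 + 0.026082 = 0.190023
B_1 = 1 / 0.190023 = 5.2625
Σp_4ᵢ² = 0.0161² + 0.4032² + 0.0726² + 0.1290² + 0.1855² + 0.1935² = 0.000259 + 0.162570 + 0.005271 + 0.016641 + 0.034410 + 0.037442 = 0.256593
B_4 = 1 / 0.256593 = 3.8972
Σp_3ᵢ² = 0.3276² + 0.0172² + 0.6034² + 0.0172² + 0.0172² + 0.0172² = 0.107322 + 0.000296 + 0.364092 + 0.000296 + 0.000296 + 0.000296 = 0.472598
B_3 = 1 / 0.472598 = 2.1160
Highest B → broadest niche (most generalist): species 1 (B = 5.26).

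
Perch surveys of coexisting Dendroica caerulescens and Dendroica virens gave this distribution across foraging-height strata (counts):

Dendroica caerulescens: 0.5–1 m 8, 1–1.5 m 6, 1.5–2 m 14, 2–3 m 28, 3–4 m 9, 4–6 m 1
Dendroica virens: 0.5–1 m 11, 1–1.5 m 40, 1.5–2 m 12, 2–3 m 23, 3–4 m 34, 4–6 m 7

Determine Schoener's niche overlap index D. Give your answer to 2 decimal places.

0.60

Proportions for Dendroica caerulescens (n=66): 8/66=0.1212, 6/66=0.0909, 14/66=0.2121, 28/66=0.4242, 9/66=0.1364, 1/66=0.0152
Proportions for Dendroica virens (n=127): 11/127=0.0866, 40/127=0.3150, 12/127=0.0945, 23/127=0.1811, 34/127=0.2677, 7/127=0.0551
Σ|p₁ᵢ − p₂ᵢ| = 0.0346 + 0.2241 + 0.1176 + 0.2431 + 0.1313 + 0.0399 = 0.7906
D = 1 − ½ × 0.7906 = 1 − 0.39530 = 0.60470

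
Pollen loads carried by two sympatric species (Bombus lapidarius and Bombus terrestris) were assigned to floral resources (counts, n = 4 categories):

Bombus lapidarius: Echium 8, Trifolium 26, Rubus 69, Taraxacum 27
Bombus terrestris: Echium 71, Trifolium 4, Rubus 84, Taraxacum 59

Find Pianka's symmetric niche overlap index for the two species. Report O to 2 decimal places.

Proportions for Bombus lapidarius (n=130): 8/130=0.0615, 26/130=0.2000, 69/130=0.5308, 27/130=0.2077
Proportions for Bombus terrestris (n=218): 71/218=0.3257, 4/218=0.0183, 84/218=0.3853, 59/218=0.2706
Σ p₁ᵢp₂ᵢ = 0.020031 + 0.003660 + 0.204517 + 0.056204 = 0.284412
Σp_1ᵢ² = 0.0615² + 0.2000² + 0.5308² + 0.2077² = 0.003782 + 0.040000 + 0.281749 + 0.043139 = 0.368670
Σp_2ᵢ² = 0.3257² + 0.0183² + 0.3853² + 0.2706² = 0.106080 + 0.000335 + 0.148456 + 0.073224 = 0.328095
O = 0.284412 / √(0.368670 × 0.328095) = 0.284412 / 0.3477913 = 0.8178

0.82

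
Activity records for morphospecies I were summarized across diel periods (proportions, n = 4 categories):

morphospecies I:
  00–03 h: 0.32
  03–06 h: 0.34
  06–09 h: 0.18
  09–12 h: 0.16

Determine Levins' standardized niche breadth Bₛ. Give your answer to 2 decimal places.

0.87

Σpᵢ² = 0.32² + 0.34² + 0.18² + 0.16² = 0.1024 + 0.1156 + 0.0324 + 0.0256 = 0.2760
B = 1 / 0.2760 = 3.6232
Bₛ = (B − 1)/(n − 1) = (3.6232 − 1)/(4 − 1) = 2.6232/3 = 0.8744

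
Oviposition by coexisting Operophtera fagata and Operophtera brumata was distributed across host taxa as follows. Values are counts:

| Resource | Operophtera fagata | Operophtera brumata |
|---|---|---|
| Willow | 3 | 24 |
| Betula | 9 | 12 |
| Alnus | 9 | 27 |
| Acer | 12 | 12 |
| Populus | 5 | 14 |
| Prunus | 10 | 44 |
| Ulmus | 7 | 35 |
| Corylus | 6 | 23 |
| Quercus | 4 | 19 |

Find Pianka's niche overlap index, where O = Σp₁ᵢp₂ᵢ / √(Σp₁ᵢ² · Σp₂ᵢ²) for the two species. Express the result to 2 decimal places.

0.86

Proportions for Operophtera fagata (n=65): 3/65=0.0462, 9/65=0.1385, 9/65=0.1385, 12/65=0.1846, 5/65=0.0769, 10/65=0.1538, 7/65=0.1077, 6/65=0.0923, 4/65=0.0615
Proportions for Operophtera brumata (n=210): 24/210=0.1143, 12/210=0.0571, 27/210=0.1286, 12/210=0.0571, 14/210=0.0667, 44/210=0.2095, 35/210=0.1667, 23/210=0.1095, 19/210=0.0905
Σ p₁ᵢp₂ᵢ = 0.005281 + 0.007908 + 0.017811 + 0.010541 + 0.005129 + 0.032221 + 0.017954 + 0.010107 + 0.005566 = 0.112518
Σp_1ᵢ² = 0.0462² + 0.1385² + 0.1385² + 0.1846² + 0.0769² + 0.1538² + 0.1077² + 0.0923² + 0.0615² = 0.002134 + 0.019182 + 0.019182 + 0.034077 + 0.005914 + 0.023654 + 0.011599 + 0.008519 + 0.003782 = 0.128043
Σp_2ᵢ² = 0.1143² + 0.0571² + 0.1286² + 0.0571² + 0.0667² + 0.2095² + 0.1667² + 0.1095² + 0.0905² = 0.013064 + 0.003260 + 0.016538 + 0.003260 + 0.004449 + 0.043890 + 0.027789 + 0.011990 + 0.008190 = 0.132430
O = 0.112518 / √(0.128043 × 0.132430) = 0.112518 / 0.1302180 = 0.8641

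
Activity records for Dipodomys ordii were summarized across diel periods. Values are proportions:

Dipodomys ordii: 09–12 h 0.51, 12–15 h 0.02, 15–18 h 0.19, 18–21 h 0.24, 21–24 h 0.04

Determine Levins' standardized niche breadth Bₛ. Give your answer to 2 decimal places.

Σpᵢ² = 0.51² + 0.02² + 0.19² + 0.24² + 0.04² = 0.2601 + 0.0004 + 0.0361 + 0.0576 + 0.0016 = 0.3558
B = 1 / 0.3558 = 2.8106
Bₛ = (B − 1)/(n − 1) = (2.8106 − 1)/(5 − 1) = 1.8106/4 = 0.4527

0.45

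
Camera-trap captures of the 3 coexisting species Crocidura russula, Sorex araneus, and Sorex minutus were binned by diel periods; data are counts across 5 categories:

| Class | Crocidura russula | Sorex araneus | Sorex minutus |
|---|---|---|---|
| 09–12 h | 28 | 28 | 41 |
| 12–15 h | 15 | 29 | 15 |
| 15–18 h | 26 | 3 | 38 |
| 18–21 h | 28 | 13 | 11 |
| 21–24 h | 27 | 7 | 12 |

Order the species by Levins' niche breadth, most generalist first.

Crocidura russula > Sorex minutus > Sorex araneus

Proportions for Crocidura russula (n=124): 28/124=0.2258, 15/124=0.1210, 26/124=0.2097, 28/124=0.2258, 27/124=0.2177
Proportions for Sorex araneus (n=80): 28/80=0.3500, 29/80=0.3625, 3/80=0.0375, 13/80=0.1625, 7/80=0.0875
Proportions for Sorex minutus (n=117): 41/117=0.3504, 15/117=0.1282, 38/117=0.3248, 11/117=0.0940, 12/117=0.1026
Σp_russᵢ² = 0.2258² + 0.1210² + 0.2097² + 0.2258² + 0.2177² = 0.050986 + 0.014641 + 0.043974 + 0.050986 + 0.047393 = 0.207980
B_russ = 1 / 0.207980 = 4.8082
Σp_aranᵢ² = 0.3500² + 0.3625² + 0.0375² + 0.1625² + 0.0875² = 0.122500 + 0.131406 + 0.001406 + 0.026406 + 0.007656 = 0.289374
B_aran = 1 / 0.289374 = 3.4557
Σp_minuᵢ² = 0.3504² + 0.1282² + 0.3248² + 0.0940² + 0.1026² = 0.122780 + 0.016435 + 0.105495 + 0.008836 + 0.010527 = 0.264073
B_minu = 1 / 0.264073 = 3.7868
Ranking by B (broadest → narrowest): Crocidura russula (4.81) > Sorex minutus (3.79) > Sorex araneus (3.46)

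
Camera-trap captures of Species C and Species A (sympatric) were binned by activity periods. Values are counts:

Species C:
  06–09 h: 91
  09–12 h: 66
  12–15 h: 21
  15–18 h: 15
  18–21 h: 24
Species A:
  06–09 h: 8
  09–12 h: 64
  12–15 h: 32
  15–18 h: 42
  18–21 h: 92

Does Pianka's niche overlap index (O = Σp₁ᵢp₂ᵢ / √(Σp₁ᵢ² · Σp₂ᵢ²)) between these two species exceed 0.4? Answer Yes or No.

Yes

Proportions for Species C (n=217): 91/217=0.4194, 66/217=0.3041, 21/217=0.0968, 15/217=0.0691, 24/217=0.1106
Proportions for Species A (n=238): 8/238=0.0336, 64/238=0.2689, 32/238=0.1345, 42/238=0.1765, 92/238=0.3866
Σ p₁ᵢp₂ᵢ = 0.014092 + 0.081772 + 0.013020 + 0.012196 + 0.042758 = 0.163838
Σp_1ᵢ² = 0.4194² + 0.3041² + 0.0968² + 0.0691² + 0.1106² = 0.175896 + 0.092477 + 0.009370 + 0.004775 + 0.012232 = 0.294750
Σp_2ᵢ² = 0.0336² + 0.2689² + 0.1345² + 0.1765² + 0.3866² = 0.001129 + 0.072307 + 0.018090 + 0.031152 + 0.149460 = 0.272138
O = 0.163838 / √(0.294750 × 0.272138) = 0.163838 / 0.2832184 = 0.5785
O = 0.5785 > 0.4 → Yes.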